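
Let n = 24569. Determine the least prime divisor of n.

79

24569 is odd.
Digit sum 26, not divisible by 3.
Ends in 9: not divisible by 5.
7: 24569 = 7·3509 + 6
11: 24569 = 11·2233 + 6
13: 24569 = 13·1889 + 12
17: 24569 = 17·1445 + 4
19: 24569 = 19·1293 + 2
23: 24569 = 23·1068 + 5
29: 24569 = 29·847 + 6
31: 24569 = 31·792 + 17
37: 24569 = 37·664 + 1
41: 24569 = 41·599 + 10
43: 24569 = 43·571 + 16
47: 24569 = 47·522 + 35
53: 24569 = 53·463 + 30
59: 24569 = 59·416 + 25
61: 24569 = 61·402 + 47
67: 24569 = 67·366 + 47
71: 24569 = 71·346 + 3
73: 24569 = 73·336 + 41
79: 24569 = 79·311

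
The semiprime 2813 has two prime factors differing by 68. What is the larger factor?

97

Since p = q + 68, we have 2813 = q(q + 68), so q² + 68q − 2813 = 0.
Discriminant: 68² + 4·2813 = 4624 + 11252 = 15876; √15876 = 126.
q = (−68 + 126)/2 = 29, and p = q + 68 = 97.
Check: 29 · 97 = 2813.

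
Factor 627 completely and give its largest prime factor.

627 = 3 · 209
209 = 11 · 19
19 is prime.
So 627 = 3 · 11 · 19; the largest prime factor is 19.

19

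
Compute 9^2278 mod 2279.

9^1 ≡ 9 (mod 2279)
9^2 ≡ 9^2 = 81 ≡ 81 (mod 2279)
9^4 ≡ 81^2 = 6561 ≡ 2003 (mod 2279)
9^8 ≡ 2003^2 = 4012009 ≡ 969 (mod 2279)
9^16 ≡ 969^2 = 938961 ≡ 13 (mod 2279)
9^32 ≡ 13^2 = 169 ≡ 169 (mod 2279)
9^64 ≡ 169^2 = 28561 ≡ 1213 (mod 2279)
9^128 ≡ 1213^2 = 1471369 ≡ 1414 (mod 2279)
9^256 ≡ 1414^2 = 1999396 ≡ 713 (mod 2279)
9^512 ≡ 713^2 = 508369 ≡ 152 (mod 2279)
9^1024 ≡ 152^2 = 23104 ≡ 314 (mod 2279)
9^2048 ≡ 314^2 = 98596 ≡ 599 (mod 2279)
2278 = 2048 + 128 + 64 + 32 + 4 + 2 in binary powers of 2.
So 9^2278 ≡ 599 · 1414 · 1213 · 169 · 2003 · 81 ≡ 702 (mod 2279).
Since 702 ≠ 1, base 9 is a Fermat witness: 2279 is composite.

702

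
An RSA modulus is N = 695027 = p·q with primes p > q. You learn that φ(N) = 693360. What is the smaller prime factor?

φ(n) = (p−1)(q−1) = n − (p+q) + 1, so p + q = 695027 − 693360 + 1 = 1668.
p and q are the roots of t² − 1668t + 695027 = 0.
Discriminant: 1668² − 4·695027 = 2782224 − 2780108 = 2116; √2116 = 46.
q = (1668 − 46)/2 = 811, p = (1668 + 46)/2 = 857.
Check: 811 · 857 = 695027.

811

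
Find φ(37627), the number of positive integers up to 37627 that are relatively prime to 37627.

Factor: 37627 = 191 · 197.
φ(37627) = (191−1) · (197−1) = 190 · 196 = 37240.

37240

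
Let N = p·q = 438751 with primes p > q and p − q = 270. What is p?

811

Since p = q + 270, we have 438751 = q(q + 270), so q² + 270q − 438751 = 0.
Discriminant: 270² + 4·438751 = 72900 + 1755004 = 1827904; √1827904 = 1352.
q = (−270 + 1352)/2 = 541, and p = q + 270 = 811.
Check: 541 · 811 = 438751.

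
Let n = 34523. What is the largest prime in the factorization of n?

34523 = 19 · 1817
1817 = 23 · 79
79 is prime.
So 34523 = 19 · 23 · 79; the largest prime factor is 79.

79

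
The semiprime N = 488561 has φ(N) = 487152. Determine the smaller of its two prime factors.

613

φ(n) = (p−1)(q−1) = n − (p+q) + 1, so p + q = 488561 − 487152 + 1 = 1410.
p and q are the roots of t² − 1410t + 488561 = 0.
Discriminant: 1410² − 4·488561 = 1988100 − 1954244 = 33856; √33856 = 184.
q = (1410 − 184)/2 = 613, p = (1410 + 184)/2 = 797.
Check: 613 · 797 = 488561.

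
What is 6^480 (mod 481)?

1

6^1 ≡ 6 (mod 481)
6^2 ≡ 6^2 = 36 ≡ 36 (mod 481)
6^4 ≡ 36^2 = 1296 ≡ 334 (mod 481)
6^8 ≡ 334^2 = 111556 ≡ 445 (mod 481)
6^16 ≡ 445^2 = 198025 ≡ 334 (mod 481)
6^32 ≡ 334^2 = 111556 ≡ 445 (mod 481)
6^64 ≡ 445^2 = 198025 ≡ 334 (mod 481)
6^128 ≡ 334^2 = 111556 ≡ 445 (mod 481)
6^256 ≡ 445^2 = 198025 ≡ 334 (mod 481)
480 = 256 + 128 + 64 + 32 in binary powers of 2.
So 6^480 ≡ 334 · 445 · 334 · 445 ≡ 1 (mod 481).
Since the result is 1, base 6 gives no evidence that 481 is composite.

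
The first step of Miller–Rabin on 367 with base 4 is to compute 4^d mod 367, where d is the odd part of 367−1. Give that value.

367 − 1 = 366 = 2^1 · 183, so d = 183.
4^1 ≡ 4 (mod 367)
4^2 ≡ 4^2 = 16 ≡ 16 (mod 367)
4^4 ≡ 16^2 = 256 ≡ 256 (mod 367)
4^8 ≡ 256^2 = 65536 ≡ 210 (mod 367)
4^16 ≡ 210^2 = 44100 ≡ 60 (mod 367)
4^32 ≡ 60^2 = 3600 ≡ 297 (mod 367)
4^64 ≡ 297^2 = 88209 ≡ 129 (mod 367)
4^128 ≡ 129^2 = 16641 ≡ 126 (mod 367)
183 = 128 + 32 + 16 + 4 + 2 + 1 in binary powers of 2.
So 4^183 ≡ 126 · 297 · 60 · 256 · 16 · 4 ≡ 1 (mod 367).
Since 4^d ≡ 1 (mod 367), base 4 does not prove 367 composite.

1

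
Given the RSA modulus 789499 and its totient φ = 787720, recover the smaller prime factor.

φ(n) = (p−1)(q−1) = n − (p+q) + 1, so p + q = 789499 − 787720 + 1 = 1780.
p and q are the roots of t² − 1780t + 789499 = 0.
Discriminant: 1780² − 4·789499 = 3168400 − 3157996 = 10404; √10404 = 102.
q = (1780 − 102)/2 = 839, p = (1780 + 102)/2 = 941.
Check: 839 · 941 = 789499.

839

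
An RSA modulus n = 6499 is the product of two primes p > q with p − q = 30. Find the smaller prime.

67

Since p = q + 30, we have 6499 = q(q + 30), so q² + 30q − 6499 = 0.
Discriminant: 30² + 4·6499 = 900 + 25996 = 26896; √26896 = 164.
q = (−30 + 164)/2 = 67, and p = q + 30 = 97.
Check: 67 · 97 = 6499.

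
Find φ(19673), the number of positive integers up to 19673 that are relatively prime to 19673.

19380

Factor: 19673 = 103 · 191.
φ(19673) = (103−1) · (191−1) = 102 · 190 = 19380.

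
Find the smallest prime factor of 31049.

31049 is odd.
Digit sum 17, not divisible by 3.
Ends in 9: not divisible by 5.
7: 31049 = 7·4435 + 4
11: 31049 = 11·2822 + 7
13: 31049 = 13·2388 + 5
17: 31049 = 17·1826 + 7
19: 31049 = 19·1634 + 3
23: 31049 = 23·1349 + 22
29: 31049 = 29·1070 + 19
31: 31049 = 31·1001 + 18
37: 31049 = 37·839 + 6
41: 31049 = 41·757 + 12
43: 31049 = 43·722 + 3
47: 31049 = 47·660 + 29
53: 31049 = 53·585 + 44
59: 31049 = 59·526 + 15
61: 31049 = 61·509

61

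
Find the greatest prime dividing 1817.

79

1817 = 23 · 79
79 is prime.
So 1817 = 23 · 79; the largest prime factor is 79.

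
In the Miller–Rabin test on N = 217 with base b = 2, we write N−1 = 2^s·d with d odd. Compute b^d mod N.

217 − 1 = 216 = 2^3 · 27, so d = 27.
2^1 ≡ 2 (mod 217)
2^2 ≡ 2^2 = 4 ≡ 4 (mod 217)
2^4 ≡ 4^2 = 16 ≡ 16 (mod 217)
2^8 ≡ 16^2 = 256 ≡ 39 (mod 217)
2^16 ≡ 39^2 = 1521 ≡ 2 (mod 217)
27 = 16 + 8 + 2 + 1 in binary powers of 2.
So 2^27 ≡ 2 · 39 · 4 · 2 ≡ 190 (mod 217).
Squaring chain: 190 → 78 → 8; never reaches −1, so base 2 is a Miller–Rabin witness that 217 is composite.

190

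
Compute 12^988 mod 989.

12^1 ≡ 12 (mod 989)
12^2 ≡ 12^2 = 144 ≡ 144 (mod 989)
12^4 ≡ 144^2 = 20736 ≡ 956 (mod 989)
12^8 ≡ 956^2 = 913936 ≡ 100 (mod 989)
12^16 ≡ 100^2 = 10000 ≡ 110 (mod 989)
12^32 ≡ 110^2 = 12100 ≡ 232 (mod 989)
12^64 ≡ 232^2 = 53824 ≡ 418 (mod 989)
12^128 ≡ 418^2 = 174724 ≡ 660 (mod 989)
12^256 ≡ 660^2 = 435600 ≡ 440 (mod 989)
12^512 ≡ 440^2 = 193600 ≡ 745 (mod 989)
988 = 512 + 256 + 128 + 64 + 16 + 8 + 4 in binary powers of 2.
So 12^988 ≡ 745 · 440 · 660 · 418 · 110 · 100 · 956 ≡ 418 (mod 989).
Since 418 ≠ 1, base 12 is a Fermat witness: 989 is composite.

418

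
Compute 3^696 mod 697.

3^1 ≡ 3 (mod 697)
3^2 ≡ 3^2 = 9 ≡ 9 (mod 697)
3^4 ≡ 9^2 = 81 ≡ 81 (mod 697)
3^8 ≡ 81^2 = 6561 ≡ 288 (mod 697)
3^16 ≡ 288^2 = 82944 ≡ 1 (mod 697)
3^32 ≡ 1^2 = 1 ≡ 1 (mod 697)
3^64 ≡ 1^2 = 1 ≡ 1 (mod 697)
3^128 ≡ 1^2 = 1 ≡ 1 (mod 697)
3^256 ≡ 1^2 = 1 ≡ 1 (mod 697)
3^512 ≡ 1^2 = 1 ≡ 1 (mod 697)
696 = 512 + 128 + 32 + 16 + 8 in binary powers of 2.
So 3^696 ≡ 1 · 1 · 1 · 1 · 288 ≡ 288 (mod 697).
Since 288 ≠ 1, base 3 is a Fermat witness: 697 is composite.

288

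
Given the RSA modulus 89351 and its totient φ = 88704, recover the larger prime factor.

φ(n) = (p−1)(q−1) = n − (p+q) + 1, so p + q = 89351 − 88704 + 1 = 648.
p and q are the roots of t² − 648t + 89351 = 0.
Discriminant: 648² − 4·89351 = 419904 − 357404 = 62500; √62500 = 250.
q = (648 − 250)/2 = 199, p = (648 + 250)/2 = 449.
Check: 199 · 449 = 89351.

449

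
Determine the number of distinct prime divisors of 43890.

43890 = 2 · 21945
21945 = 3 · 7315
7315 = 5 · 1463
1463 = 7 · 209
209 = 11 · 19
43890 = 2 · 3 · 5 · 7 · 11 · 19, which has 6 distinct prime factors.

6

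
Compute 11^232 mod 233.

1

11^1 ≡ 11 (mod 233)
11^2 ≡ 11^2 = 121 ≡ 121 (mod 233)
11^4 ≡ 121^2 = 14641 ≡ 195 (mod 233)
11^8 ≡ 195^2 = 38025 ≡ 46 (mod 233)
11^16 ≡ 46^2 = 2116 ≡ 19 (mod 233)
11^32 ≡ 19^2 = 361 ≡ 128 (mod 233)
11^64 ≡ 128^2 = 16384 ≡ 74 (mod 233)
11^128 ≡ 74^2 = 5476 ≡ 117 (mod 233)
232 = 128 + 64 + 32 + 8 in binary powers of 2.
So 11^232 ≡ 117 · 74 · 128 · 46 ≡ 1 (mod 233).
Since the result is 1, base 11 gives no evidence that 233 is composite.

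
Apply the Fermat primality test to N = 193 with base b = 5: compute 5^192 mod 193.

5^1 ≡ 5 (mod 193)
5^2 ≡ 5^2 = 25 ≡ 25 (mod 193)
5^4 ≡ 25^2 = 625 ≡ 46 (mod 193)
5^8 ≡ 46^2 = 2116 ≡ 186 (mod 193)
5^16 ≡ 186^2 = 34596 ≡ 49 (mod 193)
5^32 ≡ 49^2 = 2401 ≡ 85 (mod 193)
5^64 ≡ 85^2 = 7225 ≡ 84 (mod 193)
5^128 ≡ 84^2 = 7056 ≡ 108 (mod 193)
192 = 128 + 64 in binary powers of 2.
So 5^192 ≡ 108 · 84 ≡ 1 (mod 193).
Since the result is 1, base 5 gives no evidence that 193 is composite.

1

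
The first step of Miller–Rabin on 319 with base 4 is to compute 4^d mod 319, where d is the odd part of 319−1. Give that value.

319 − 1 = 318 = 2^1 · 159, so d = 159.
4^1 ≡ 4 (mod 319)
4^2 ≡ 4^2 = 16 ≡ 16 (mod 319)
4^4 ≡ 16^2 = 256 ≡ 256 (mod 319)
4^8 ≡ 256^2 = 65536 ≡ 141 (mod 319)
4^16 ≡ 141^2 = 19881 ≡ 103 (mod 319)
4^32 ≡ 103^2 = 10609 ≡ 82 (mod 319)
4^64 ≡ 82^2 = 6724 ≡ 25 (mod 319)
4^128 ≡ 25^2 = 625 ≡ 306 (mod 319)
159 = 128 + 16 + 8 + 4 + 2 + 1 in binary powers of 2.
So 4^159 ≡ 306 · 103 · 141 · 256 · 16 · 4 ≡ 212 (mod 319).
Squaring chain: 212; never reaches −1, so base 4 is a Miller–Rabin witness that 319 is composite.

212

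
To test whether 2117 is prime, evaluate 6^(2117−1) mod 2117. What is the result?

6^1 ≡ 6 (mod 2117)
6^2 ≡ 6^2 = 36 ≡ 36 (mod 2117)
6^4 ≡ 36^2 = 1296 ≡ 1296 (mod 2117)
6^8 ≡ 1296^2 = 1679616 ≡ 835 (mod 2117)
6^16 ≡ 835^2 = 697225 ≡ 732 (mod 2117)
6^32 ≡ 732^2 = 535824 ≡ 223 (mod 2117)
6^64 ≡ 223^2 = 49729 ≡ 1038 (mod 2117)
6^128 ≡ 1038^2 = 1077444 ≡ 2008 (mod 2117)
6^256 ≡ 2008^2 = 4032064 ≡ 1296 (mod 2117)
6^512 ≡ 1296^2 = 1679616 ≡ 835 (mod 2117)
6^1024 ≡ 835^2 = 697225 ≡ 732 (mod 2117)
6^2048 ≡ 732^2 = 535824 ≡ 223 (mod 2117)
2116 = 2048 + 64 + 4 in binary powers of 2.
So 6^2116 ≡ 223 · 1038 · 1296 ≡ 819 (mod 2117).
Since 819 ≠ 1, base 6 is a Fermat witness: 2117 is composite.

819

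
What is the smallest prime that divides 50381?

50381 is odd.
Digit sum 17, not divisible by 3.
Ends in 1: not divisible by 5.
7: 50381 = 7·7197 + 2
11: 50381 = 11·4580 + 1
13: 50381 = 13·3875 + 6
17: 50381 = 17·2963 + 10
19: 50381 = 19·2651 + 12
23: 50381 = 23·2190 + 11
29: 50381 = 29·1737 + 8
31: 50381 = 31·1625 + 6
37: 50381 = 37·1361 + 24
41: 50381 = 41·1228 + 33
43: 50381 = 43·1171 + 28
47: 50381 = 47·1071 + 44
53: 50381 = 53·950 + 31
59: 50381 = 59·853 + 54
61: 50381 = 61·825 + 56
67: 50381 = 67·751 + 64
71: 50381 = 71·709 + 42
73: 50381 = 73·690 + 11
79: 50381 = 79·637 + 58
83: 50381 = 83·607

83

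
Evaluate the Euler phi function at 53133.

34848

Factor: 53133 = 3 · 89 · 199.
φ(53133) = (3−1) · (89−1) · (199−1) = 2 · 88 · 198 = 34848.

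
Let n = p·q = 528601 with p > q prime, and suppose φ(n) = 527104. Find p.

929

φ(n) = (p−1)(q−1) = n − (p+q) + 1, so p + q = 528601 − 527104 + 1 = 1498.
p and q are the roots of t² − 1498t + 528601 = 0.
Discriminant: 1498² − 4·528601 = 2244004 − 2114404 = 129600; √129600 = 360.
q = (1498 − 360)/2 = 569, p = (1498 + 360)/2 = 929.
Check: 569 · 929 = 528601.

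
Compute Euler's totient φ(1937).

Factor: 1937 = 13 · 149.
φ(1937) = (13−1) · (149−1) = 12 · 148 = 1776.

1776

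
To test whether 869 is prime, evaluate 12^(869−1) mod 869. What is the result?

12^1 ≡ 12 (mod 869)
12^2 ≡ 12^2 = 144 ≡ 144 (mod 869)
12^4 ≡ 144^2 = 20736 ≡ 749 (mod 869)
12^8 ≡ 749^2 = 561001 ≡ 496 (mod 869)
12^16 ≡ 496^2 = 246016 ≡ 89 (mod 869)
12^32 ≡ 89^2 = 7921 ≡ 100 (mod 869)
12^64 ≡ 100^2 = 10000 ≡ 441 (mod 869)
12^128 ≡ 441^2 = 194481 ≡ 694 (mod 869)
12^256 ≡ 694^2 = 481636 ≡ 210 (mod 869)
12^512 ≡ 210^2 = 44100 ≡ 650 (mod 869)
868 = 512 + 256 + 64 + 32 + 4 in binary powers of 2.
So 12^868 ≡ 650 · 210 · 441 · 100 · 749 ≡ 166 (mod 869).
Since 166 ≠ 1, base 12 is a Fermat witness: 869 is composite.

166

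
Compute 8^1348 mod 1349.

8^1 ≡ 8 (mod 1349)
8^2 ≡ 8^2 = 64 ≡ 64 (mod 1349)
8^4 ≡ 64^2 = 4096 ≡ 49 (mod 1349)
8^8 ≡ 49^2 = 2401 ≡ 1052 (mod 1349)
8^16 ≡ 1052^2 = 1106704 ≡ 524 (mod 1349)
8^32 ≡ 524^2 = 274576 ≡ 729 (mod 1349)
8^64 ≡ 729^2 = 531441 ≡ 1284 (mod 1349)
8^128 ≡ 1284^2 = 1648656 ≡ 178 (mod 1349)
8^256 ≡ 178^2 = 31684 ≡ 657 (mod 1349)
8^512 ≡ 657^2 = 431649 ≡ 1318 (mod 1349)
8^1024 ≡ 1318^2 = 1737124 ≡ 961 (mod 1349)
1348 = 1024 + 256 + 64 + 4 in binary powers of 2.
So 8^1348 ≡ 961 · 657 · 1284 · 49 ≡ 1018 (mod 1349).
Since 1018 ≠ 1, base 8 is a Fermat witness: 1349 is composite.

1018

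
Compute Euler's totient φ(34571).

Factor: 34571 = 181 · 191.
φ(34571) = (181−1) · (191−1) = 180 · 190 = 34200.

34200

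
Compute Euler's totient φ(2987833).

2924544

Factor: 2987833 = 113 · 137 · 193.
φ(2987833) = (113−1) · (137−1) · (193−1) = 112 · 136 · 192 = 2924544.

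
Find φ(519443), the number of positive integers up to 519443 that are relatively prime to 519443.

496800

Factor: 519443 = 37 · 101 · 139.
φ(519443) = (37−1) · (101−1) · (139−1) = 36 · 100 · 138 = 496800.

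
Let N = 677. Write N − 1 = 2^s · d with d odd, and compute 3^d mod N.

677 − 1 = 676 = 2^2 · 169, so d = 169.
3^1 ≡ 3 (mod 677)
3^2 ≡ 3^2 = 9 ≡ 9 (mod 677)
3^4 ≡ 9^2 = 81 ≡ 81 (mod 677)
3^8 ≡ 81^2 = 6561 ≡ 468 (mod 677)
3^16 ≡ 468^2 = 219024 ≡ 353 (mod 677)
3^32 ≡ 353^2 = 124609 ≡ 41 (mod 677)
3^64 ≡ 41^2 = 1681 ≡ 327 (mod 677)
3^128 ≡ 327^2 = 106929 ≡ 640 (mod 677)
169 = 128 + 32 + 8 + 1 in binary powers of 2.
So 3^169 ≡ 640 · 41 · 468 · 3 ≡ 651 (mod 677).
Squaring chain: 651 → 676; reaches −1, so base 3 does not prove 677 composite.

651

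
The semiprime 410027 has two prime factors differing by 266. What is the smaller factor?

Since p = q + 266, we have 410027 = q(q + 266), so q² + 266q − 410027 = 0.
Discriminant: 266² + 4·410027 = 70756 + 1640108 = 1710864; √1710864 = 1308.
q = (−266 + 1308)/2 = 521, and p = q + 266 = 787.
Check: 521 · 787 = 410027.

521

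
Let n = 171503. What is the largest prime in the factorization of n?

171503 = 41 · 4183
4183 = 47 · 89
89 is prime.
So 171503 = 41 · 47 · 89; the largest prime factor is 89.

89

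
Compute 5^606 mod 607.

5^1 ≡ 5 (mod 607)
5^2 ≡ 5^2 = 25 ≡ 25 (mod 607)
5^4 ≡ 25^2 = 625 ≡ 18 (mod 607)
5^8 ≡ 18^2 = 324 ≡ 324 (mod 607)
5^16 ≡ 324^2 = 104976 ≡ 572 (mod 607)
5^32 ≡ 572^2 = 327184 ≡ 11 (mod 607)
5^64 ≡ 11^2 = 121 ≡ 121 (mod 607)
5^128 ≡ 121^2 = 14641 ≡ 73 (mod 607)
5^256 ≡ 73^2 = 5329 ≡ 473 (mod 607)
5^512 ≡ 473^2 = 223729 ≡ 353 (mod 607)
606 = 512 + 64 + 16 + 8 + 4 + 2 in binary powers of 2.
So 5^606 ≡ 353 · 121 · 572 · 324 · 18 · 25 ≡ 1 (mod 607).
Since the result is 1, base 5 gives no evidence that 607 is composite.

1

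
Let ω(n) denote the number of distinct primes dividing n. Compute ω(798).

798 = 2 · 399
399 = 3 · 133
133 = 7 · 19
798 = 2 · 3 · 7 · 19, which has 4 distinct prime factors.

4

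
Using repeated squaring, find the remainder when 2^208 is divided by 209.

36

2^1 ≡ 2 (mod 209)
2^2 ≡ 2^2 = 4 ≡ 4 (mod 209)
2^4 ≡ 4^2 = 16 ≡ 16 (mod 209)
2^8 ≡ 16^2 = 256 ≡ 47 (mod 209)
2^16 ≡ 47^2 = 2209 ≡ 119 (mod 209)
2^32 ≡ 119^2 = 14161 ≡ 158 (mod 209)
2^64 ≡ 158^2 = 24964 ≡ 93 (mod 209)
2^128 ≡ 93^2 = 8649 ≡ 80 (mod 209)
208 = 128 + 64 + 16 in binary powers of 2.
So 2^208 ≡ 80 · 93 · 119 ≡ 36 (mod 209).
Since 36 ≠ 1, base 2 is a Fermat witness: 209 is composite.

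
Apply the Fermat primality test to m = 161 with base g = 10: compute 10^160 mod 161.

10^1 ≡ 10 (mod 161)
10^2 ≡ 10^2 = 100 ≡ 100 (mod 161)
10^4 ≡ 100^2 = 10000 ≡ 18 (mod 161)
10^8 ≡ 18^2 = 324 ≡ 2 (mod 161)
10^16 ≡ 2^2 = 4 ≡ 4 (mod 161)
10^32 ≡ 4^2 = 16 ≡ 16 (mod 161)
10^64 ≡ 16^2 = 256 ≡ 95 (mod 161)
10^128 ≡ 95^2 = 9025 ≡ 9 (mod 161)
160 = 128 + 32 in binary powers of 2.
So 10^160 ≡ 9 · 16 ≡ 144 (mod 161).
Since 144 ≠ 1, base 10 is a Fermat witness: 161 is composite.

144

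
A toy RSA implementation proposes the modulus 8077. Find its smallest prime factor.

41

8077 is odd.
Digit sum 22, not divisible by 3.
Ends in 7: not divisible by 5.
7: 8077 = 7·1153 + 6
11: 8077 = 11·734 + 3
13: 8077 = 13·621 + 4
17: 8077 = 17·475 + 2
19: 8077 = 19·425 + 2
23: 8077 = 23·351 + 4
29: 8077 = 29·278 + 15
31: 8077 = 31·260 + 17
37: 8077 = 37·218 + 11
41: 8077 = 41·197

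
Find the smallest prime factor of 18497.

18497 is odd.
Digit sum 29, not divisible by 3.
Ends in 7: not divisible by 5.
7: 18497 = 7·2642 + 3
11: 18497 = 11·1681 + 6
13: 18497 = 13·1422 + 11
17: 18497 = 17·1088 + 1
19: 18497 = 19·973 + 10
23: 18497 = 23·804 + 5
29: 18497 = 29·637 + 24
31: 18497 = 31·596 + 21
37: 18497 = 37·499 + 34
41: 18497 = 41·451 + 6
43: 18497 = 43·430 + 7
47: 18497 = 47·393 + 26
53: 18497 = 53·349

53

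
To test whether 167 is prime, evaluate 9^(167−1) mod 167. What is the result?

1

9^1 ≡ 9 (mod 167)
9^2 ≡ 9^2 = 81 ≡ 81 (mod 167)
9^4 ≡ 81^2 = 6561 ≡ 48 (mod 167)
9^8 ≡ 48^2 = 2304 ≡ 133 (mod 167)
9^16 ≡ 133^2 = 17689 ≡ 154 (mod 167)
9^32 ≡ 154^2 = 23716 ≡ 2 (mod 167)
9^64 ≡ 2^2 = 4 ≡ 4 (mod 167)
9^128 ≡ 4^2 = 16 ≡ 16 (mod 167)
166 = 128 + 32 + 4 + 2 in binary powers of 2.
So 9^166 ≡ 16 · 2 · 48 · 81 ≡ 1 (mod 167).
Since the result is 1, base 9 gives no evidence that 167 is composite.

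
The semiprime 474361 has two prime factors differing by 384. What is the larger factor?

907

Since p = q + 384, we have 474361 = q(q + 384), so q² + 384q − 474361 = 0.
Discriminant: 384² + 4·474361 = 147456 + 1897444 = 2044900; √2044900 = 1430.
q = (−384 + 1430)/2 = 523, and p = q + 384 = 907.
Check: 523 · 907 = 474361.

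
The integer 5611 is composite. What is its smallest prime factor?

31

5611 is odd.
Digit sum 13, not divisible by 3.
Ends in 1: not divisible by 5.
7: 5611 = 7·801 + 4
11: 5611 = 11·510 + 1
13: 5611 = 13·431 + 8
17: 5611 = 17·330 + 1
19: 5611 = 19·295 + 6
23: 5611 = 23·243 + 22
29: 5611 = 29·193 + 14
31: 5611 = 31·181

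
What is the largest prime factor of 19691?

19691 = 7 · 2813
2813 = 29 · 97
97 is prime.
So 19691 = 7 · 29 · 97; the largest prime factor is 97.

97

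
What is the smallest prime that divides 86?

2

86 is even: 2 divides it.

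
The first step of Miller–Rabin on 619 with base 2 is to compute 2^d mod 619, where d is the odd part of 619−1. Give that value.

618

619 − 1 = 618 = 2^1 · 309, so d = 309.
2^1 ≡ 2 (mod 619)
2^2 ≡ 2^2 = 4 ≡ 4 (mod 619)
2^4 ≡ 4^2 = 16 ≡ 16 (mod 619)
2^8 ≡ 16^2 = 256 ≡ 256 (mod 619)
2^16 ≡ 256^2 = 65536 ≡ 541 (mod 619)
2^32 ≡ 541^2 = 292681 ≡ 513 (mod 619)
2^64 ≡ 513^2 = 263169 ≡ 94 (mod 619)
2^128 ≡ 94^2 = 8836 ≡ 170 (mod 619)
2^256 ≡ 170^2 = 28900 ≡ 426 (mod 619)
309 = 256 + 32 + 16 + 4 + 1 in binary powers of 2.
So 2^309 ≡ 426 · 513 · 541 · 16 · 2 ≡ 618 (mod 619).
Since 2^d ≡ 618 (mod 619), base 2 does not prove 619 composite.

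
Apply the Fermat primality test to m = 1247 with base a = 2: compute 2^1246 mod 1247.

2^1 ≡ 2 (mod 1247)
2^2 ≡ 2^2 = 4 ≡ 4 (mod 1247)
2^4 ≡ 4^2 = 16 ≡ 16 (mod 1247)
2^8 ≡ 16^2 = 256 ≡ 256 (mod 1247)
2^16 ≡ 256^2 = 65536 ≡ 692 (mod 1247)
2^32 ≡ 692^2 = 478864 ≡ 16 (mod 1247)
2^64 ≡ 16^2 = 256 ≡ 256 (mod 1247)
2^128 ≡ 256^2 = 65536 ≡ 692 (mod 1247)
2^256 ≡ 692^2 = 478864 ≡ 16 (mod 1247)
2^512 ≡ 16^2 = 256 ≡ 256 (mod 1247)
2^1024 ≡ 256^2 = 65536 ≡ 692 (mod 1247)
1246 = 1024 + 128 + 64 + 16 + 8 + 4 + 2 in binary powers of 2.
So 2^1246 ≡ 692 · 692 · 256 · 692 · 256 · 16 · 4 ≡ 173 (mod 1247).
Since 173 ≠ 1, base 2 is a Fermat witness: 1247 is composite.

173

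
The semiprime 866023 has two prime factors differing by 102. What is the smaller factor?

881

Since p = q + 102, we have 866023 = q(q + 102), so q² + 102q − 866023 = 0.
Discriminant: 102² + 4·866023 = 10404 + 3464092 = 3474496; √3474496 = 1864.
q = (−102 + 1864)/2 = 881, and p = q + 102 = 983.
Check: 881 · 983 = 866023.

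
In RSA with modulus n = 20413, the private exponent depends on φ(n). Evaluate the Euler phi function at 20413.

20128

Factor: 20413 = 137 · 149.
φ(20413) = (137−1) · (149−1) = 136 · 148 = 20128.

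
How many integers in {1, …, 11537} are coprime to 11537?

Factor: 11537 = 83 · 139.
φ(11537) = (83−1) · (139−1) = 82 · 138 = 11316.

11316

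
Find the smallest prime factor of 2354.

2354 is even: 2 divides it.

2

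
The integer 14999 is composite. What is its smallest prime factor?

53

14999 is odd.
Digit sum 32, not divisible by 3.
Ends in 9: not divisible by 5.
7: 14999 = 7·2142 + 5
11: 14999 = 11·1363 + 6
13: 14999 = 13·1153 + 10
17: 14999 = 17·882 + 5
19: 14999 = 19·789 + 8
23: 14999 = 23·652 + 3
29: 14999 = 29·517 + 6
31: 14999 = 31·483 + 26
37: 14999 = 37·405 + 14
41: 14999 = 41·365 + 34
43: 14999 = 43·348 + 35
47: 14999 = 47·319 + 6
53: 14999 = 53·283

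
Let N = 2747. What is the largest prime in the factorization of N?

2747 = 41 · 67
67 is prime.
So 2747 = 41 · 67; the largest prime factor is 67.

67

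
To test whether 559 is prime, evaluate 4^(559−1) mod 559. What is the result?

4^1 ≡ 4 (mod 559)
4^2 ≡ 4^2 = 16 ≡ 16 (mod 559)
4^4 ≡ 16^2 = 256 ≡ 256 (mod 559)
4^8 ≡ 256^2 = 65536 ≡ 133 (mod 559)
4^16 ≡ 133^2 = 17689 ≡ 360 (mod 559)
4^32 ≡ 360^2 = 129600 ≡ 471 (mod 559)
4^64 ≡ 471^2 = 221841 ≡ 477 (mod 559)
4^128 ≡ 477^2 = 227529 ≡ 16 (mod 559)
4^256 ≡ 16^2 = 256 ≡ 256 (mod 559)
4^512 ≡ 256^2 = 65536 ≡ 133 (mod 559)
558 = 512 + 32 + 8 + 4 + 2 in binary powers of 2.
So 4^558 ≡ 133 · 471 · 133 · 256 · 16 ≡ 508 (mod 559).
Since 508 ≠ 1, base 4 is a Fermat witness: 559 is composite.

508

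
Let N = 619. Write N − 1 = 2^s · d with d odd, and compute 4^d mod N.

619 − 1 = 618 = 2^1 · 309, so d = 309.
4^1 ≡ 4 (mod 619)
4^2 ≡ 4^2 = 16 ≡ 16 (mod 619)
4^4 ≡ 16^2 = 256 ≡ 256 (mod 619)
4^8 ≡ 256^2 = 65536 ≡ 541 (mod 619)
4^16 ≡ 541^2 = 292681 ≡ 513 (mod 619)
4^32 ≡ 513^2 = 263169 ≡ 94 (mod 619)
4^64 ≡ 94^2 = 8836 ≡ 170 (mod 619)
4^128 ≡ 170^2 = 28900 ≡ 426 (mod 619)
4^256 ≡ 426^2 = 181476 ≡ 109 (mod 619)
309 = 256 + 32 + 16 + 4 + 1 in binary powers of 2.
So 4^309 ≡ 109 · 94 · 513 · 256 · 4 ≡ 1 (mod 619).
Since 4^d ≡ 1 (mod 619), base 4 does not prove 619 composite.

1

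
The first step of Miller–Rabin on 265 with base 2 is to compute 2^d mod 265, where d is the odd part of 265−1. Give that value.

137

265 − 1 = 264 = 2^3 · 33, so d = 33.
2^1 ≡ 2 (mod 265)
2^2 ≡ 2^2 = 4 ≡ 4 (mod 265)
2^4 ≡ 4^2 = 16 ≡ 16 (mod 265)
2^8 ≡ 16^2 = 256 ≡ 256 (mod 265)
2^16 ≡ 256^2 = 65536 ≡ 81 (mod 265)
2^32 ≡ 81^2 = 6561 ≡ 201 (mod 265)
33 = 32 + 1 in binary powers of 2.
So 2^33 ≡ 201 · 2 ≡ 137 (mod 265).
Squaring chain: 137 → 219 → 261; never reaches −1, so base 2 is a Miller–Rabin witness that 265 is composite.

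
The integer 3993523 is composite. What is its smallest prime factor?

3993523 is odd.
Digit sum 34, not divisible by 3.
Ends in 3: not divisible by 5.
7: 3993523 = 7·570503 + 2
11: 3993523 = 11·363047 + 6
13: 3993523 = 13·307194 + 1
17: 3993523 = 17·234913 + 2
19: 3993523 = 19·210185 + 8
23: 3993523 = 23·173631 + 10
29: 3993523 = 29·137707 + 20
31: 3993523 = 31·128823 + 10
37: 3993523 = 37·107933 + 2
41: 3993523 = 41·97403

41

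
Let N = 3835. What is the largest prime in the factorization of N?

59

3835 = 5 · 767
767 = 13 · 59
59 is prime.
So 3835 = 5 · 13 · 59; the largest prime factor is 59.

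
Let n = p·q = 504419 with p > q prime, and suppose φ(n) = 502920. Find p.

991

φ(n) = (p−1)(q−1) = n − (p+q) + 1, so p + q = 504419 − 502920 + 1 = 1500.
p and q are the roots of t² − 1500t + 504419 = 0.
Discriminant: 1500² − 4·504419 = 2250000 − 2017676 = 232324; √232324 = 482.
q = (1500 − 482)/2 = 509, p = (1500 + 482)/2 = 991.
Check: 509 · 991 = 504419.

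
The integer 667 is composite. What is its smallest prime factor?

23

667 is odd.
Digit sum 19, not divisible by 3.
Ends in 7: not divisible by 5.
7: 667 = 7·95 + 2
11: 667 = 11·60 + 7
13: 667 = 13·51 + 4
17: 667 = 17·39 + 4
19: 667 = 19·35 + 2
23: 667 = 23·29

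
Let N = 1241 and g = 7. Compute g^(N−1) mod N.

7^1 ≡ 7 (mod 1241)
7^2 ≡ 7^2 = 49 ≡ 49 (mod 1241)
7^4 ≡ 49^2 = 2401 ≡ 1160 (mod 1241)
7^8 ≡ 1160^2 = 1345600 ≡ 356 (mod 1241)
7^16 ≡ 356^2 = 126736 ≡ 154 (mod 1241)
7^32 ≡ 154^2 = 23716 ≡ 137 (mod 1241)
7^64 ≡ 137^2 = 18769 ≡ 154 (mod 1241)
7^128 ≡ 154^2 = 23716 ≡ 137 (mod 1241)
7^256 ≡ 137^2 = 18769 ≡ 154 (mod 1241)
7^512 ≡ 154^2 = 23716 ≡ 137 (mod 1241)
7^1024 ≡ 137^2 = 18769 ≡ 154 (mod 1241)
1240 = 1024 + 128 + 64 + 16 + 8 in binary powers of 2.
So 7^1240 ≡ 154 · 137 · 154 · 154 · 356 ≡ 373 (mod 1241).
Since 373 ≠ 1, base 7 is a Fermat witness: 1241 is composite.

373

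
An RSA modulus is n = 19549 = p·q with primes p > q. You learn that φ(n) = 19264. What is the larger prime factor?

φ(n) = (p−1)(q−1) = n − (p+q) + 1, so p + q = 19549 − 19264 + 1 = 286.
p and q are the roots of t² − 286t + 19549 = 0.
Discriminant: 286² − 4·19549 = 81796 − 78196 = 3600; √3600 = 60.
q = (286 − 60)/2 = 113, p = (286 + 60)/2 = 173.
Check: 113 · 173 = 19549.

173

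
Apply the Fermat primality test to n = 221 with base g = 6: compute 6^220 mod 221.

6^1 ≡ 6 (mod 221)
6^2 ≡ 6^2 = 36 ≡ 36 (mod 221)
6^4 ≡ 36^2 = 1296 ≡ 191 (mod 221)
6^8 ≡ 191^2 = 36481 ≡ 16 (mod 221)
6^16 ≡ 16^2 = 256 ≡ 35 (mod 221)
6^32 ≡ 35^2 = 1225 ≡ 120 (mod 221)
6^64 ≡ 120^2 = 14400 ≡ 35 (mod 221)
6^128 ≡ 35^2 = 1225 ≡ 120 (mod 221)
220 = 128 + 64 + 16 + 8 + 4 in binary powers of 2.
So 6^220 ≡ 120 · 35 · 35 · 16 · 191 ≡ 217 (mod 221).
Since 217 ≠ 1, base 6 is a Fermat witness: 221 is composite.

217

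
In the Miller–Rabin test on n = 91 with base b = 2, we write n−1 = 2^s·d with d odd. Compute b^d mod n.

57

91 − 1 = 90 = 2^1 · 45, so d = 45.
2^1 ≡ 2 (mod 91)
2^2 ≡ 2^2 = 4 ≡ 4 (mod 91)
2^4 ≡ 4^2 = 16 ≡ 16 (mod 91)
2^8 ≡ 16^2 = 256 ≡ 74 (mod 91)
2^16 ≡ 74^2 = 5476 ≡ 16 (mod 91)
2^32 ≡ 16^2 = 256 ≡ 74 (mod 91)
45 = 32 + 8 + 4 + 1 in binary powers of 2.
So 2^45 ≡ 74 · 74 · 16 · 2 ≡ 57 (mod 91).
Squaring chain: 57; never reaches −1, so base 2 is a Miller–Rabin witness that 91 is composite.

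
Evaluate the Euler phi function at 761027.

733408

Factor: 761027 = 53 · 83 · 173.
φ(761027) = (53−1) · (83−1) · (173−1) = 52 · 82 · 172 = 733408.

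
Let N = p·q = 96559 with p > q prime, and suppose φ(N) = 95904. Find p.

433

φ(n) = (p−1)(q−1) = n − (p+q) + 1, so p + q = 96559 − 95904 + 1 = 656.
p and q are the roots of t² − 656t + 96559 = 0.
Discriminant: 656² − 4·96559 = 430336 − 386236 = 44100; √44100 = 210.
q = (656 − 210)/2 = 223, p = (656 + 210)/2 = 433.
Check: 223 · 433 = 96559.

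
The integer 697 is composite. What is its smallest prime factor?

697 is odd.
Digit sum 22, not divisible by 3.
Ends in 7: not divisible by 5.
7: 697 = 7·99 + 4
11: 697 = 11·63 + 4
13: 697 = 13·53 + 8
17: 697 = 17·41

17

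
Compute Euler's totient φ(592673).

Factor: 592673 = 29 · 107 · 191.
φ(592673) = (29−1) · (107−1) · (191−1) = 28 · 106 · 190 = 563920.

563920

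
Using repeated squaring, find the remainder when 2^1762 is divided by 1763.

2^1 ≡ 2 (mod 1763)
2^2 ≡ 2^2 = 4 ≡ 4 (mod 1763)
2^4 ≡ 4^2 = 16 ≡ 16 (mod 1763)
2^8 ≡ 16^2 = 256 ≡ 256 (mod 1763)
2^16 ≡ 256^2 = 65536 ≡ 305 (mod 1763)
2^32 ≡ 305^2 = 93025 ≡ 1349 (mod 1763)
2^64 ≡ 1349^2 = 1819801 ≡ 385 (mod 1763)
2^128 ≡ 385^2 = 148225 ≡ 133 (mod 1763)
2^256 ≡ 133^2 = 17689 ≡ 59 (mod 1763)
2^512 ≡ 59^2 = 3481 ≡ 1718 (mod 1763)
2^1024 ≡ 1718^2 = 2951524 ≡ 262 (mod 1763)
1762 = 1024 + 512 + 128 + 64 + 32 + 2 in binary powers of 2.
So 2^1762 ≡ 262 · 1718 · 133 · 385 · 1349 · 4 ≡ 742 (mod 1763).
Since 742 ≠ 1, base 2 is a Fermat witness: 1763 is composite.

742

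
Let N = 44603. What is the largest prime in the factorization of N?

73

44603 = 13 · 3431
3431 = 47 · 73
73 is prime.
So 44603 = 13 · 47 · 73; the largest prime factor is 73.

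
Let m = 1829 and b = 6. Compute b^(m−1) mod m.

1823

6^1 ≡ 6 (mod 1829)
6^2 ≡ 6^2 = 36 ≡ 36 (mod 1829)
6^4 ≡ 36^2 = 1296 ≡ 1296 (mod 1829)
6^8 ≡ 1296^2 = 1679616 ≡ 594 (mod 1829)
6^16 ≡ 594^2 = 352836 ≡ 1668 (mod 1829)
6^32 ≡ 1668^2 = 2782224 ≡ 315 (mod 1829)
6^64 ≡ 315^2 = 99225 ≡ 459 (mod 1829)
6^128 ≡ 459^2 = 210681 ≡ 346 (mod 1829)
6^256 ≡ 346^2 = 119716 ≡ 831 (mod 1829)
6^512 ≡ 831^2 = 690561 ≡ 1028 (mod 1829)
6^1024 ≡ 1028^2 = 1056784 ≡ 1451 (mod 1829)
1828 = 1024 + 512 + 256 + 32 + 4 in binary powers of 2.
So 6^1828 ≡ 1451 · 1028 · 831 · 315 · 1296 ≡ 1823 (mod 1829).
Since 1823 ≠ 1, base 6 is a Fermat witness: 1829 is composite.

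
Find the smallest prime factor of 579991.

579991 is odd.
Digit sum 40, not divisible by 3.
Ends in 1: not divisible by 5.
7: 579991 = 7·82855 + 6
11: 579991 = 11·52726 + 5
13: 579991 = 13·44614 + 9
17: 579991 = 17·34117 + 2
19: 579991 = 19·30525 + 16
23: 579991 = 23·25217

23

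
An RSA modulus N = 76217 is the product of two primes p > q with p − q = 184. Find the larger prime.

Since p = q + 184, we have 76217 = q(q + 184), so q² + 184q − 76217 = 0.
Discriminant: 184² + 4·76217 = 33856 + 304868 = 338724; √338724 = 582.
q = (−184 + 582)/2 = 199, and p = q + 184 = 383.
Check: 199 · 383 = 76217.

383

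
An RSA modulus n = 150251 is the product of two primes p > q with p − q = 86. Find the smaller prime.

347

Since p = q + 86, we have 150251 = q(q + 86), so q² + 86q − 150251 = 0.
Discriminant: 86² + 4·150251 = 7396 + 601004 = 608400; √608400 = 780.
q = (−86 + 780)/2 = 347, and p = q + 86 = 433.
Check: 347 · 433 = 150251.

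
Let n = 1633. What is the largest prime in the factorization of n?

71

1633 = 23 · 71
71 is prime.
So 1633 = 23 · 71; the largest prime factor is 71.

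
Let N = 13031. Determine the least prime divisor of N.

13031 is odd.
Digit sum 8, not divisible by 3.
Ends in 1: not divisible by 5.
7: 13031 = 7·1861 + 4
11: 13031 = 11·1184 + 7
13: 13031 = 13·1002 + 5
17: 13031 = 17·766 + 9
19: 13031 = 19·685 + 16
23: 13031 = 23·566 + 13
29: 13031 = 29·449 + 10
31: 13031 = 31·420 + 11
37: 13031 = 37·352 + 7
41: 13031 = 41·317 + 34
43: 13031 = 43·303 + 2
47: 13031 = 47·277 + 12
53: 13031 = 53·245 + 46
59: 13031 = 59·220 + 51
61: 13031 = 61·213 + 38
67: 13031 = 67·194 + 33
71: 13031 = 71·183 + 38
73: 13031 = 73·178 + 37
79: 13031 = 79·164 + 75
83: 13031 = 83·157

83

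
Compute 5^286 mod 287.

86

5^1 ≡ 5 (mod 287)
5^2 ≡ 5^2 = 25 ≡ 25 (mod 287)
5^4 ≡ 25^2 = 625 ≡ 51 (mod 287)
5^8 ≡ 51^2 = 2601 ≡ 18 (mod 287)
5^16 ≡ 18^2 = 324 ≡ 37 (mod 287)
5^32 ≡ 37^2 = 1369 ≡ 221 (mod 287)
5^64 ≡ 221^2 = 48841 ≡ 51 (mod 287)
5^128 ≡ 51^2 = 2601 ≡ 18 (mod 287)
5^256 ≡ 18^2 = 324 ≡ 37 (mod 287)
286 = 256 + 16 + 8 + 4 + 2 in binary powers of 2.
So 5^286 ≡ 37 · 37 · 18 · 51 · 25 ≡ 86 (mod 287).
Since 86 ≠ 1, base 5 is a Fermat witness: 287 is composite.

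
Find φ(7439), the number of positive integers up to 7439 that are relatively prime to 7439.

Factor: 7439 = 43 · 173.
φ(7439) = (43−1) · (173−1) = 42 · 172 = 7224.

7224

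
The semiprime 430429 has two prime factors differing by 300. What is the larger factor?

823

Since p = q + 300, we have 430429 = q(q + 300), so q² + 300q − 430429 = 0.
Discriminant: 300² + 4·430429 = 90000 + 1721716 = 1811716; √1811716 = 1346.
q = (−300 + 1346)/2 = 523, and p = q + 300 = 823.
Check: 523 · 823 = 430429.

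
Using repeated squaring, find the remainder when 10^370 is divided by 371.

102

10^1 ≡ 10 (mod 371)
10^2 ≡ 10^2 = 100 ≡ 100 (mod 371)
10^4 ≡ 100^2 = 10000 ≡ 354 (mod 371)
10^8 ≡ 354^2 = 125316 ≡ 289 (mod 371)
10^16 ≡ 289^2 = 83521 ≡ 46 (mod 371)
10^32 ≡ 46^2 = 2116 ≡ 261 (mod 371)
10^64 ≡ 261^2 = 68121 ≡ 228 (mod 371)
10^128 ≡ 228^2 = 51984 ≡ 44 (mod 371)
10^256 ≡ 44^2 = 1936 ≡ 81 (mod 371)
370 = 256 + 64 + 32 + 16 + 2 in binary powers of 2.
So 10^370 ≡ 81 · 228 · 261 · 46 · 100 ≡ 102 (mod 371).
Since 102 ≠ 1, base 10 is a Fermat witness: 371 is composite.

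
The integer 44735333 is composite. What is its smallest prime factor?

97

44735333 is odd.
Digit sum 32, not divisible by 3.
Ends in 3: not divisible by 5.
7: 44735333 = 7·6390761 + 6
11: 44735333 = 11·4066848 + 5
13: 44735333 = 13·3441179 + 6
17: 44735333 = 17·2631490 + 3
19: 44735333 = 19·2354491 + 4
23: 44735333 = 23·1945014 + 11
29: 44735333 = 29·1542597 + 20
31: 44735333 = 31·1443075 + 8
37: 44735333 = 37·1209063 + 2
41: 44735333 = 41·1091105 + 28
43: 44735333 = 43·1040356 + 25
47: 44735333 = 47·951815 + 28
53: 44735333 = 53·844062 + 47
59: 44735333 = 59·758225 + 58
61: 44735333 = 61·733366 + 7
67: 44735333 = 67·667691 + 36
71: 44735333 = 71·630075 + 8
73: 44735333 = 73·612812 + 57
79: 44735333 = 79·566270 + 3
83: 44735333 = 83·538979 + 76
89: 44735333 = 89·502644 + 17
97: 44735333 = 97·461189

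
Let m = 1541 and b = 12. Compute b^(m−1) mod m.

967

12^1 ≡ 12 (mod 1541)
12^2 ≡ 12^2 = 144 ≡ 144 (mod 1541)
12^4 ≡ 144^2 = 20736 ≡ 703 (mod 1541)
12^8 ≡ 703^2 = 494209 ≡ 1089 (mod 1541)
12^16 ≡ 1089^2 = 1185921 ≡ 892 (mod 1541)
12^32 ≡ 892^2 = 795664 ≡ 508 (mod 1541)
12^64 ≡ 508^2 = 258064 ≡ 717 (mod 1541)
12^128 ≡ 717^2 = 514089 ≡ 936 (mod 1541)
12^256 ≡ 936^2 = 876096 ≡ 808 (mod 1541)
12^512 ≡ 808^2 = 652864 ≡ 1021 (mod 1541)
12^1024 ≡ 1021^2 = 1042441 ≡ 725 (mod 1541)
1540 = 1024 + 512 + 4 in binary powers of 2.
So 12^1540 ≡ 725 · 1021 · 703 ≡ 967 (mod 1541).
Since 967 ≠ 1, base 12 is a Fermat witness: 1541 is composite.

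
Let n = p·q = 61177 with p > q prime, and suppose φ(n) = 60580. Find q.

131

φ(n) = (p−1)(q−1) = n − (p+q) + 1, so p + q = 61177 − 60580 + 1 = 598.
p and q are the roots of t² − 598t + 61177 = 0.
Discriminant: 598² − 4·61177 = 357604 − 244708 = 112896; √112896 = 336.
q = (598 − 336)/2 = 131, p = (598 + 336)/2 = 467.
Check: 131 · 467 = 61177.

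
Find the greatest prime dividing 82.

41

82 = 2 · 41
41 is prime.
So 82 = 2 · 41; the largest prime factor is 41.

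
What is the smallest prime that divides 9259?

47

9259 is odd.
Digit sum 25, not divisible by 3.
Ends in 9: not divisible by 5.
7: 9259 = 7·1322 + 5
11: 9259 = 11·841 + 8
13: 9259 = 13·712 + 3
17: 9259 = 17·544 + 11
19: 9259 = 19·487 + 6
23: 9259 = 23·402 + 13
29: 9259 = 29·319 + 8
31: 9259 = 31·298 + 21
37: 9259 = 37·250 + 9
41: 9259 = 41·225 + 34
43: 9259 = 43·215 + 14
47: 9259 = 47·197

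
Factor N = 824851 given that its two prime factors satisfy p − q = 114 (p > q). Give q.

Since p = q + 114, we have 824851 = q(q + 114), so q² + 114q − 824851 = 0.
Discriminant: 114² + 4·824851 = 12996 + 3299404 = 3312400; √3312400 = 1820.
q = (−114 + 1820)/2 = 853, and p = q + 114 = 967.
Check: 853 · 967 = 824851.

853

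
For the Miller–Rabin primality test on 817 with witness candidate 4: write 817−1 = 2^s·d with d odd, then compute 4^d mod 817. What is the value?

817 − 1 = 816 = 2^4 · 51, so d = 51.
4^1 ≡ 4 (mod 817)
4^2 ≡ 4^2 = 16 ≡ 16 (mod 817)
4^4 ≡ 16^2 = 256 ≡ 256 (mod 817)
4^8 ≡ 256^2 = 65536 ≡ 176 (mod 817)
4^16 ≡ 176^2 = 30976 ≡ 747 (mod 817)
4^32 ≡ 747^2 = 558009 ≡ 815 (mod 817)
51 = 32 + 16 + 2 + 1 in binary powers of 2.
So 4^51 ≡ 815 · 747 · 16 · 4 ≡ 790 (mod 817).
Squaring chain: 790 → 729 → 391 → 102; never reaches −1, so base 4 is a Miller–Rabin witness that 817 is composite.

790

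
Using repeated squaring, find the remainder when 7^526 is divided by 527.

348

7^1 ≡ 7 (mod 527)
7^2 ≡ 7^2 = 49 ≡ 49 (mod 527)
7^4 ≡ 49^2 = 2401 ≡ 293 (mod 527)
7^8 ≡ 293^2 = 85849 ≡ 475 (mod 527)
7^16 ≡ 475^2 = 225625 ≡ 69 (mod 527)
7^32 ≡ 69^2 = 4761 ≡ 18 (mod 527)
7^64 ≡ 18^2 = 324 ≡ 324 (mod 527)
7^128 ≡ 324^2 = 104976 ≡ 103 (mod 527)
7^256 ≡ 103^2 = 10609 ≡ 69 (mod 527)
7^512 ≡ 69^2 = 4761 ≡ 18 (mod 527)
526 = 512 + 8 + 4 + 2 in binary powers of 2.
So 7^526 ≡ 18 · 475 · 293 · 49 ≡ 348 (mod 527).
Since 348 ≠ 1, base 7 is a Fermat witness: 527 is composite.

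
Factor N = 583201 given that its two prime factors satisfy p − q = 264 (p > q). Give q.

643

Since p = q + 264, we have 583201 = q(q + 264), so q² + 264q − 583201 = 0.
Discriminant: 264² + 4·583201 = 69696 + 2332804 = 2402500; √2402500 = 1550.
q = (−264 + 1550)/2 = 643, and p = q + 264 = 907.
Check: 643 · 907 = 583201.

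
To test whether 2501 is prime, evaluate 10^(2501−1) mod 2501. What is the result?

10^1 ≡ 10 (mod 2501)
10^2 ≡ 10^2 = 100 ≡ 100 (mod 2501)
10^4 ≡ 100^2 = 10000 ≡ 2497 (mod 2501)
10^8 ≡ 2497^2 = 6235009 ≡ 16 (mod 2501)
10^16 ≡ 16^2 = 256 ≡ 256 (mod 2501)
10^32 ≡ 256^2 = 65536 ≡ 510 (mod 2501)
10^64 ≡ 510^2 = 260100 ≡ 2497 (mod 2501)
10^128 ≡ 2497^2 = 6235009 ≡ 16 (mod 2501)
10^256 ≡ 16^2 = 256 ≡ 256 (mod 2501)
10^512 ≡ 256^2 = 65536 ≡ 510 (mod 2501)
10^1024 ≡ 510^2 = 260100 ≡ 2497 (mod 2501)
10^2048 ≡ 2497^2 = 6235009 ≡ 16 (mod 2501)
2500 = 2048 + 256 + 128 + 64 + 4 in binary powers of 2.
So 10^2500 ≡ 16 · 256 · 16 · 2497 · 2497 ≡ 657 (mod 2501).
Since 657 ≠ 1, base 10 is a Fermat witness: 2501 is composite.

657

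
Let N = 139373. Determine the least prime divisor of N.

13

139373 is odd.
Digit sum 26, not divisible by 3.
Ends in 3: not divisible by 5.
7: 139373 = 7·19910 + 3
11: 139373 = 11·12670 + 3
13: 139373 = 13·10721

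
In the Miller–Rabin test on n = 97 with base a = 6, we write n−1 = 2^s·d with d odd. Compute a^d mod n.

22

97 − 1 = 96 = 2^5 · 3, so d = 3.
6^1 ≡ 6 (mod 97)
6^2 ≡ 6^2 = 36 ≡ 36 (mod 97)
3 = 2 + 1 in binary powers of 2.
So 6^3 ≡ 36 · 6 ≡ 22 (mod 97).
Squaring chain: 22 → 96 → 1 → 1 → 1; reaches −1, so base 6 does not prove 97 composite.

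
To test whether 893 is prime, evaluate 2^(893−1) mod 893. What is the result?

777

2^1 ≡ 2 (mod 893)
2^2 ≡ 2^2 = 4 ≡ 4 (mod 893)
2^4 ≡ 4^2 = 16 ≡ 16 (mod 893)
2^8 ≡ 16^2 = 256 ≡ 256 (mod 893)
2^16 ≡ 256^2 = 65536 ≡ 347 (mod 893)
2^32 ≡ 347^2 = 120409 ≡ 747 (mod 893)
2^64 ≡ 747^2 = 558009 ≡ 777 (mod 893)
2^128 ≡ 777^2 = 603729 ≡ 61 (mod 893)
2^256 ≡ 61^2 = 3721 ≡ 149 (mod 893)
2^512 ≡ 149^2 = 22201 ≡ 769 (mod 893)
892 = 512 + 256 + 64 + 32 + 16 + 8 + 4 in binary powers of 2.
So 2^892 ≡ 769 · 149 · 777 · 747 · 347 · 256 · 16 ≡ 777 (mod 893).
Since 777 ≠ 1, base 2 is a Fermat witness: 893 is composite.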